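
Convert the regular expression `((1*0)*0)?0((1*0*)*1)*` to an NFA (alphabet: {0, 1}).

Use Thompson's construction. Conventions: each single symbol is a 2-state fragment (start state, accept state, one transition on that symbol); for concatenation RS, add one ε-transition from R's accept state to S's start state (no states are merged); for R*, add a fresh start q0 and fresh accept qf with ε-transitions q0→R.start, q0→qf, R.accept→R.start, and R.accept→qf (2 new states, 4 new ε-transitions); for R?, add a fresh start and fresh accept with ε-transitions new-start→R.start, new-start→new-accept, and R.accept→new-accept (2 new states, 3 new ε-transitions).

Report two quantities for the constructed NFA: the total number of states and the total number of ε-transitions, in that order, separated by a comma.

28, 33

By structural recursion:
Each of the 7 symbol leaves contributes 2 states and 0 ε-transitions.
  1* : 4 states, 4 ε-transitions
  1*0 : 6 states, 5 ε-transitions
  (1*0)* : 8 states, 9 ε-transitions
  (1*0)*0 : 10 states, 10 ε-transitions
  ((1*0)*0)? : 12 states, 13 ε-transitions
  1* : 4 states, 4 ε-transitions
  0* : 4 states, 4 ε-transitions
  1*0* : 8 states, 9 ε-transitions
  (1*0*)* : 10 states, 13 ε-transitions
  (1*0*)*1 : 12 states, 14 ε-transitions
  ((1*0*)*1)* : 14 states, 18 ε-transitions
  ((1*0)*0)?0((1*0*)*1)* : 28 states, 33 ε-transitions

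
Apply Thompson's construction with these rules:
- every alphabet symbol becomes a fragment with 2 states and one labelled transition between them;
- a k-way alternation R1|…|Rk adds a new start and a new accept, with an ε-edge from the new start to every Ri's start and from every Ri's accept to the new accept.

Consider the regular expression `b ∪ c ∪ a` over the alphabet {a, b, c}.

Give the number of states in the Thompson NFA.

8

By structural recursion:
Each of the 3 symbol leaves contributes a 2-state fragment.
  b ∪ c ∪ a : 8 states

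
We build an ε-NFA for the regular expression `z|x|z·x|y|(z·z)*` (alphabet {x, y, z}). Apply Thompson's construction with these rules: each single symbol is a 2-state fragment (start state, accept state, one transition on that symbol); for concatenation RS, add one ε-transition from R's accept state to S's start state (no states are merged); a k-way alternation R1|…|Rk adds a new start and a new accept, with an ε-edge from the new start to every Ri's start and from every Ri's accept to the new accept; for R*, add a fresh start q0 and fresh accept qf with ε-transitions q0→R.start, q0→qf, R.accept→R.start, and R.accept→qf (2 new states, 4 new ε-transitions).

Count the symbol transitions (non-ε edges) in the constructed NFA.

By structural recursion:
Each of the 7 symbol leaves contributes exactly 1 symbol transition.
  z·x : 2 symbol transitions
  z·z : 2 symbol transitions
  (z·z)* : 2 symbol transitions
  z|x|z·x|y|(z·z)* : 7 symbol transitions

7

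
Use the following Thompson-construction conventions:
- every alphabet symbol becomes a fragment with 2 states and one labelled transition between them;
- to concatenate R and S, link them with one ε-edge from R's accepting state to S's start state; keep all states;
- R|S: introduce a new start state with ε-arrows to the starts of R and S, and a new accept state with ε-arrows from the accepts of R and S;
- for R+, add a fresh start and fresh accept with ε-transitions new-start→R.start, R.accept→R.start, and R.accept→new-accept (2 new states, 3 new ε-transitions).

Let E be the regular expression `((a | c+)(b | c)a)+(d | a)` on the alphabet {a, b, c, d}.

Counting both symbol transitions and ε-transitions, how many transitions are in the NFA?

Building bottom-up:
Each of the 7 symbol leaves contributes 1 transition (1 symbol, 0 ε).
  c+ → 4 transitions (1 symbol, 3 ε)
  a | c+ → 9 transitions (2 symbol, 7 ε)
  b | c → 6 transitions (2 symbol, 4 ε)
  (a | c+)(b | c)a → 18 transitions (5 symbol, 13 ε)
  ((a | c+)(b | c)a)+ → 21 transitions (5 symbol, 16 ε)
  d | a → 6 transitions (2 symbol, 4 ε)
  ((a | c+)(b | c)a)+(d | a) → 28 transitions (7 symbol, 21 ε)

28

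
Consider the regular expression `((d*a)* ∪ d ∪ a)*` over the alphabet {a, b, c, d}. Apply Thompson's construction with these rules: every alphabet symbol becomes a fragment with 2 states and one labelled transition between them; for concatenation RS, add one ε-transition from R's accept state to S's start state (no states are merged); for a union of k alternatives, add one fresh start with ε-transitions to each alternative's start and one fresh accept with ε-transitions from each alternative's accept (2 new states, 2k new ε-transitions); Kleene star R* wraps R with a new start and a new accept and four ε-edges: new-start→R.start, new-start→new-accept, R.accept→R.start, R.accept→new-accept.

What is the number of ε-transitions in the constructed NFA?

Recursing over subexpressions:
Each of the 4 symbol leaves contributes 0 ε-transitions.
  d* — 4 ε-transitions
  d*a — 5 ε-transitions
  (d*a)* — 9 ε-transitions
  (d*a)* ∪ d ∪ a — 15 ε-transitions
  ((d*a)* ∪ d ∪ a)* — 19 ε-transitions

19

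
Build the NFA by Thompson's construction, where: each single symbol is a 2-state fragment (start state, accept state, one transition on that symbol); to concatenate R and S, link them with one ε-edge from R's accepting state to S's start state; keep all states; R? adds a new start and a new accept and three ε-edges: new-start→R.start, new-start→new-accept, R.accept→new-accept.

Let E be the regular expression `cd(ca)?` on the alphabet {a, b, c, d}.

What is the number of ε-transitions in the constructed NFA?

By structural recursion:
Each of the 4 symbol leaves contributes 0 ε-transitions.
  ca → 1 ε-transition
  (ca)? → 4 ε-transitions
  cd(ca)? → 6 ε-transitions

6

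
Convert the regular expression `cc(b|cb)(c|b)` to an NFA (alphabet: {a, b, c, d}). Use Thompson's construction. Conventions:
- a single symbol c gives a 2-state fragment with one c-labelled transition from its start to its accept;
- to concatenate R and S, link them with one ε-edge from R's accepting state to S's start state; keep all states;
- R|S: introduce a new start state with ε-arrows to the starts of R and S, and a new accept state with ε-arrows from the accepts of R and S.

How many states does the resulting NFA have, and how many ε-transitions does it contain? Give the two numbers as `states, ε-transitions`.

Recursing over subexpressions:
Each of the 7 symbol leaves contributes 2 states and 0 ε-transitions.
  cb : 4 states, 1 ε-transition
  b|cb : 8 states, 5 ε-transitions
  c|b : 6 states, 4 ε-transitions
  cc(b|cb)(c|b) : 18 states, 12 ε-transitions

18, 12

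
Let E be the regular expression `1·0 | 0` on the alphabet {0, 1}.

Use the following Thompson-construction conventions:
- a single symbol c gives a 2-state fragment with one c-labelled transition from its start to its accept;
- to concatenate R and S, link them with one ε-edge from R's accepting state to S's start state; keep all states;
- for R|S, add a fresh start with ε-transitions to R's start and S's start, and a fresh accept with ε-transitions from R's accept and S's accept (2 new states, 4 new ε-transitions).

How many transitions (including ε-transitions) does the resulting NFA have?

Per subexpression:
Each of the 3 symbol leaves contributes 1 transition (1 symbol, 0 ε).
  1·0 — 3 transitions (2 symbol, 1 ε)
  1·0 | 0 — 8 transitions (3 symbol, 5 ε)

8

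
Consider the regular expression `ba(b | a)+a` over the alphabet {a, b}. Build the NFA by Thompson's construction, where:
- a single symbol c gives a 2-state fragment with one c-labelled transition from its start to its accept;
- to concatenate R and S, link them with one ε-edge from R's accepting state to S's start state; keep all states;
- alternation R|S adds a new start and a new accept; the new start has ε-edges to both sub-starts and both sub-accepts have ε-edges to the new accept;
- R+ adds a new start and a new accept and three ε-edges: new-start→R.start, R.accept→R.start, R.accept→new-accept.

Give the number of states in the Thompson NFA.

Recursing over subexpressions:
Each of the 5 symbol leaves contributes a 2-state fragment.
  b | a : 6 states
  (b | a)+ : 8 states
  ba(b | a)+a : 14 states

14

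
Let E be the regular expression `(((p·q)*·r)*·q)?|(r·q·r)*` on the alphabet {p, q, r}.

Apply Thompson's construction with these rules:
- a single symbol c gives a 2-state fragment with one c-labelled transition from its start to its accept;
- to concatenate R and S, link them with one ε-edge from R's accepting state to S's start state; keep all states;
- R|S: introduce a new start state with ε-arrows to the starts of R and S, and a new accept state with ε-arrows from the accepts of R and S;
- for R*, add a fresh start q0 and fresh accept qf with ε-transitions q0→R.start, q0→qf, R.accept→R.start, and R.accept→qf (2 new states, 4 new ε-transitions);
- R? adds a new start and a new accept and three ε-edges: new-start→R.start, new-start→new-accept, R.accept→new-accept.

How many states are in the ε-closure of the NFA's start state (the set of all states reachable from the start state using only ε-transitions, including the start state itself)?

14

Compute the ε-closure size of each fragment's start state recursively; a symbol fragment's start has no outgoing ε-edge, so its closure is just itself (size 1).
  p·q — C equals the left operand's closure size = 1 (its accept is not ε-reachable, so the closure stops there)
  (p·q)* — new start has ε-edges to the inner start and to the new accept, so C = 2 + 1 = 3
  (p·q)*·r — the left operand accepts ε, so the closure extends into the next operand (via the concat ε-link); C = 3 + 1 = 4
  ((p·q)*·r)* — C = 1 (new start) + 4 (body) + 1 (new accept) = 6
  ((p·q)*·r)*·q — the left operand accepts ε, so the closure extends into the next operand (via the concat ε-link); C = 6 + 1 = 7
  (((p·q)*·r)*·q)? — C = 1 (new start) + 7 (body) + 1 (new accept, via ε) = 9
  r·q·r — same as the first factor's closure: C = 1
  (r·q·r)* — new start has ε-edges to the inner start and to the new accept, so C = 2 + 1 = 3
  (((p·q)*·r)*·q)?|(r·q·r)* — new start ε-reaches every alternative's start; at least one alternative accepts ε, so the union's new accept is reached too: C = 1 + 9 + 3 + 1 = 14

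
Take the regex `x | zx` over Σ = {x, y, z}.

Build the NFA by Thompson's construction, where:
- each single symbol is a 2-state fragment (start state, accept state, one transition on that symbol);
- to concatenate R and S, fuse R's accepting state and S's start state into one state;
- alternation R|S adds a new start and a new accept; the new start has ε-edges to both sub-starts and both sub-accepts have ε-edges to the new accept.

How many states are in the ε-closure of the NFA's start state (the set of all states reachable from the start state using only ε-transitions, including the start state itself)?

3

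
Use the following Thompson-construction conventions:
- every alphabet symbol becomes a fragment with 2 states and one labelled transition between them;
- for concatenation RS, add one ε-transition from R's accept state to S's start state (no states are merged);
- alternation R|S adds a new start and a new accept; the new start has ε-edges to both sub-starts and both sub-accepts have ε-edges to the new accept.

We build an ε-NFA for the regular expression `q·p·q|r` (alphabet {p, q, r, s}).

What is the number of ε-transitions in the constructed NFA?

6

Building bottom-up:
Each of the 4 symbol leaves contributes 0 ε-transitions.
  q·p·q → 2 ε-transitions
  q·p·q|r → 6 ε-transitions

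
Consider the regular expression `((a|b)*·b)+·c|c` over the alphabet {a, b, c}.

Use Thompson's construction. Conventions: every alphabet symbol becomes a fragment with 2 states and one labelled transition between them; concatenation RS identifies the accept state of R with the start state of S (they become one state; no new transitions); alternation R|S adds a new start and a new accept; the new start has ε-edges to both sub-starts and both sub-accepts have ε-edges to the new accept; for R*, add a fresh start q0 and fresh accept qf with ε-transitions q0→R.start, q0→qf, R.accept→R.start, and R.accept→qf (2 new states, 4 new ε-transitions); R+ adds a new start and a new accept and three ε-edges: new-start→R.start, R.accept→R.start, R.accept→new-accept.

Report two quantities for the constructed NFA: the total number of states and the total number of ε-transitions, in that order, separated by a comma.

16, 15

Per subexpression:
Each of the 5 symbol leaves contributes 2 states and 0 ε-transitions.
  a|b → 6 states, 4 ε-transitions
  (a|b)* → 8 states, 8 ε-transitions
  (a|b)*·b → 9 states, 8 ε-transitions
  ((a|b)*·b)+ → 11 states, 11 ε-transitions
  ((a|b)*·b)+·c → 12 states, 11 ε-transitions
  ((a|b)*·b)+·c|c → 16 states, 15 ε-transitions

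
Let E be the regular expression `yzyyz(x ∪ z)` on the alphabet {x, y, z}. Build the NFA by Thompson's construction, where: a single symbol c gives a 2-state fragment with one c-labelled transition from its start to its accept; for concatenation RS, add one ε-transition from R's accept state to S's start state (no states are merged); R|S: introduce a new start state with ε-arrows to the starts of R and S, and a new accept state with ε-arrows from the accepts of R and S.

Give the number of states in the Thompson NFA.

Building bottom-up:
Each of the 7 symbol leaves contributes a 2-state fragment.
  x ∪ z — 6 states
  yzyyz(x ∪ z) — 16 states

16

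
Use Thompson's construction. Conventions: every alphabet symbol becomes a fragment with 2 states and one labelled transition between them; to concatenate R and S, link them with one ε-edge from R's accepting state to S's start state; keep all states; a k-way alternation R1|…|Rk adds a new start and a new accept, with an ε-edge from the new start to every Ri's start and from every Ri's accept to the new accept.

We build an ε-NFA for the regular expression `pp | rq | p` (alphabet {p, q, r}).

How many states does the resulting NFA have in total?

12

Building bottom-up:
Each of the 5 symbol leaves contributes a 2-state fragment.
  pp → 4 states
  rq → 4 states
  pp | rq | p → 12 states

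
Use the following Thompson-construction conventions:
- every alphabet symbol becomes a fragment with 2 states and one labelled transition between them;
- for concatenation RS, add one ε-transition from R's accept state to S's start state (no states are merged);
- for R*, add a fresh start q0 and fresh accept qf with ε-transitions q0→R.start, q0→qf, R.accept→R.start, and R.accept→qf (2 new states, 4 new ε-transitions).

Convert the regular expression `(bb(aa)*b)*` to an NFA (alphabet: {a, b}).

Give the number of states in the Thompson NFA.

14

Bottom-up over the parse tree:
Each of the 5 symbol leaves contributes a 2-state fragment.
  aa — 4 states
  (aa)* — 6 states
  bb(aa)*b — 12 states
  (bb(aa)*b)* — 14 states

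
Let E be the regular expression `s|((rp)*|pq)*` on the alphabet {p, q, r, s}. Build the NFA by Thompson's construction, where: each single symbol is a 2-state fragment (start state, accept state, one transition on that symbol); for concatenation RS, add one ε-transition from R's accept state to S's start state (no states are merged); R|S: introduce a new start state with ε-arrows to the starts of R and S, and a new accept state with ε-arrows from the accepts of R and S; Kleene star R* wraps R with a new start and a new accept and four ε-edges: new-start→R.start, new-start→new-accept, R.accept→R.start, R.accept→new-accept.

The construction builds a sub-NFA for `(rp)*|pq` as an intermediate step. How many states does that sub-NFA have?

12

Fragment for `(rp)*|pq`:
Each of the 4 symbol leaves contributes a 2-state fragment.
  rp : 4 states
  (rp)* : 6 states
  pq : 4 states
  (rp)*|pq : 12 states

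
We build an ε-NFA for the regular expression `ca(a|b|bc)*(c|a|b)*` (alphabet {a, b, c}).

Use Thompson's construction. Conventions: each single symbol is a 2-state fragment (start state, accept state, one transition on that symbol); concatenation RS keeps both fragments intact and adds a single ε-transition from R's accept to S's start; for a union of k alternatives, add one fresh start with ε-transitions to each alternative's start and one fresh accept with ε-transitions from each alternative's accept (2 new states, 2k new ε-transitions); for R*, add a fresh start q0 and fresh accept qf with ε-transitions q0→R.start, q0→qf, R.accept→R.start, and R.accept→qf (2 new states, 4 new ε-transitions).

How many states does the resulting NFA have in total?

26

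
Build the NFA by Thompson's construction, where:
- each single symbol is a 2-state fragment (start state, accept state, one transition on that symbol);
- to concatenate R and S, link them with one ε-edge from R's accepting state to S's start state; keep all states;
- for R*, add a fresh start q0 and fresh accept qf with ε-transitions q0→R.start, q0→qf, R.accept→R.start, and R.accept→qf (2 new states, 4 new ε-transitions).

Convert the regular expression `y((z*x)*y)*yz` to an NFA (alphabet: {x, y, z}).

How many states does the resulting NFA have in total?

18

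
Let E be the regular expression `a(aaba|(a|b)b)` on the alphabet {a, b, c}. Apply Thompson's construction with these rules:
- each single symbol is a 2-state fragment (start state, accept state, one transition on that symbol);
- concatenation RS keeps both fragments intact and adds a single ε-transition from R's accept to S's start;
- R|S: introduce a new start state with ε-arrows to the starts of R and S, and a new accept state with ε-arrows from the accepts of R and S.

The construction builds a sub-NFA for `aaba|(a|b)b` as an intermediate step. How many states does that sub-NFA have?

18

Fragment for `aaba|(a|b)b`:
Each of the 7 symbol leaves contributes a 2-state fragment.
  aaba = 8 states
  a|b = 6 states
  (a|b)b = 8 states
  aaba|(a|b)b = 18 states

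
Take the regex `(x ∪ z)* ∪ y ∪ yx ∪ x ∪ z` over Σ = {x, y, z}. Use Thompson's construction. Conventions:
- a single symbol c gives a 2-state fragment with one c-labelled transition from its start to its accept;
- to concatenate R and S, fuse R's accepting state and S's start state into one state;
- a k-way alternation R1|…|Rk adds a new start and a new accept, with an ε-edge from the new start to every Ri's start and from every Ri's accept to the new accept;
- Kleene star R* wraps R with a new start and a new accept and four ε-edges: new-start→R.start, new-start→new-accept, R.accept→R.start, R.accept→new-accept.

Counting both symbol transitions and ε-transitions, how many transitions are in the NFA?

25

Recursing over subexpressions:
Each of the 7 symbol leaves contributes 1 transition (1 symbol, 0 ε).
  x ∪ z : 6 transitions (2 symbol, 4 ε)
  (x ∪ z)* : 10 transitions (2 symbol, 8 ε)
  yx : 2 transitions (2 symbol, 0 ε)
  (x ∪ z)* ∪ y ∪ yx ∪ x ∪ z : 25 transitions (7 symbol, 18 ε)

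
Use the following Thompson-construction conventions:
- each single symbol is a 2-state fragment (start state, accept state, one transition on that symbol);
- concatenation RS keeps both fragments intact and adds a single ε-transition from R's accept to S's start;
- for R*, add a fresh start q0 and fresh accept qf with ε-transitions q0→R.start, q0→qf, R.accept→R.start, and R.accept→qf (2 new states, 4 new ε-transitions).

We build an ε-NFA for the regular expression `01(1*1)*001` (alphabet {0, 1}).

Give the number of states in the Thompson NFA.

18

Bottom-up over the parse tree:
Each of the 7 symbol leaves contributes a 2-state fragment.
  1* = 4 states
  1*1 = 6 states
  (1*1)* = 8 states
  01(1*1)*001 = 18 states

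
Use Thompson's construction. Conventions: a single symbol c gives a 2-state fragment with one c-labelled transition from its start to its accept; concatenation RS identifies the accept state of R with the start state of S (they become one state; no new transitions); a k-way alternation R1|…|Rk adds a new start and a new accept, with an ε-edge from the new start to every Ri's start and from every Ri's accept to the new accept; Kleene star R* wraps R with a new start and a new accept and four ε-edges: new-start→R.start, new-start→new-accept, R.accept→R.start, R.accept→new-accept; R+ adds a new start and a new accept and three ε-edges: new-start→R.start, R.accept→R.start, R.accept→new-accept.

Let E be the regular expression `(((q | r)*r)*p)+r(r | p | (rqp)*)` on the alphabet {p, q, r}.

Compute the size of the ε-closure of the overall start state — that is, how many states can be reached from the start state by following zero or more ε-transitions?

Compute the ε-closure size of each fragment's start state recursively; a symbol fragment's start has no outgoing ε-edge, so its closure is just itself (size 1).
  q | r — |closure| = 1 + 1 + 1 = 3 (the new accept is not ε-reachable since no branch accepts ε)
  (q | r)* — the star's fresh start ε-reaches both the body's start and the fresh accept: |closure| = 2 + 3 = 5
  (q | r)*r — |closure| = 5 + (1−1) = 5 (closure spills across the concat boundary because the left factor accepts ε)
  ((q | r)*r)* — |closure| = 1 (new start) + 5 (body) + 1 (new accept) = 7
  ((q | r)*r)*p — the left operand accepts ε, so the closure extends into the next operand (the shared merged state is already counted); |closure| = 7 + (1−1) = 7
  (((q | r)*r)*p)+ — |closure| = 1 + 7 = 8 (the body doesn't accept ε, so the new accept is not reached)
  rqp — same as the first factor's closure: |closure| = 1
  (rqp)* — the star's fresh start ε-reaches both the body's start and the fresh accept: |closure| = 2 + 1 = 3
  r | p | (rqp)* — new start ε-reaches every alternative's start; at least one alternative accepts ε, so the union's new accept is reached too: |closure| = 1 + 1 + 1 + 3 + 1 = 7
  (((q | r)*r)*p)+r(r | p | (rqp)*) — same as the first factor's closure: |closure| = 8

8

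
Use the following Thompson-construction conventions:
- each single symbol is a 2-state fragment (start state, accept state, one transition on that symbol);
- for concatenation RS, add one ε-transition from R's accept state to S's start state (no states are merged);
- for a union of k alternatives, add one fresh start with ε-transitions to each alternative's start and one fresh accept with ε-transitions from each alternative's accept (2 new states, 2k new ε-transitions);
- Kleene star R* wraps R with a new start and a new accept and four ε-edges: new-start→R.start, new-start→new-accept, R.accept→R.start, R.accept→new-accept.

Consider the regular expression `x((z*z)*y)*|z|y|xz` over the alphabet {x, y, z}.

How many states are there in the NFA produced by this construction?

24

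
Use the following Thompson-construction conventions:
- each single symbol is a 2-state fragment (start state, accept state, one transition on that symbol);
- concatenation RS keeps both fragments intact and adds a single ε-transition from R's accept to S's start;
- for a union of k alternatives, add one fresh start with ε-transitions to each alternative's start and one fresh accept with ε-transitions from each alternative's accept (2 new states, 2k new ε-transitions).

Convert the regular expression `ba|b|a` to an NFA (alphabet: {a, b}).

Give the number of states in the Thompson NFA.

10

By structural recursion:
Each of the 4 symbol leaves contributes a 2-state fragment.
  ba : 4 states
  ba|b|a : 10 states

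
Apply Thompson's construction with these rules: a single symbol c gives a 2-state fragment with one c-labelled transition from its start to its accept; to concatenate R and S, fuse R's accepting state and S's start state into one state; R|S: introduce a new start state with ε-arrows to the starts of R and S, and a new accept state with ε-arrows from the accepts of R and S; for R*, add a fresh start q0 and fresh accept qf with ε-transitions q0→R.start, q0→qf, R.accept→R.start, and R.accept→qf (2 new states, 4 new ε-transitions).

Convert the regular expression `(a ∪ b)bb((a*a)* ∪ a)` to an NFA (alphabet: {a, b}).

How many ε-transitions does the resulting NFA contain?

16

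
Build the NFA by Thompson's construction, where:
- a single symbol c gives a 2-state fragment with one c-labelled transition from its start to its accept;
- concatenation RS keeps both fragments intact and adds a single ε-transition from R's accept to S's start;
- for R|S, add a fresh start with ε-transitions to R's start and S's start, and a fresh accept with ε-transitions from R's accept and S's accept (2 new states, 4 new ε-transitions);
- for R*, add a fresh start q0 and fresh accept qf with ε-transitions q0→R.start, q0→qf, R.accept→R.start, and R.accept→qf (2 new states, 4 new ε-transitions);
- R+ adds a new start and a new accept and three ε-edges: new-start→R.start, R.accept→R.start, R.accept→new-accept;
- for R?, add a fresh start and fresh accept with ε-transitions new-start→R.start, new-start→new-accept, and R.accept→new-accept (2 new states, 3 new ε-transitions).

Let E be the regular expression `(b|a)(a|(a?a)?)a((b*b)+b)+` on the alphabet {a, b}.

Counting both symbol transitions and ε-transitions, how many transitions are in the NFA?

39

Bottom-up over the parse tree:
Each of the 9 symbol leaves contributes 1 transition (1 symbol, 0 ε).
  b|a = 6 transitions (2 symbol, 4 ε)
  a? = 4 transitions (1 symbol, 3 ε)
  a?a = 6 transitions (2 symbol, 4 ε)
  (a?a)? = 9 transitions (2 symbol, 7 ε)
  a|(a?a)? = 14 transitions (3 symbol, 11 ε)
  b* = 5 transitions (1 symbol, 4 ε)
  b*b = 7 transitions (2 symbol, 5 ε)
  (b*b)+ = 10 transitions (2 symbol, 8 ε)
  (b*b)+b = 12 transitions (3 symbol, 9 ε)
  ((b*b)+b)+ = 15 transitions (3 symbol, 12 ε)
  (b|a)(a|(a?a)?)a((b*b)+b)+ = 39 transitions (9 symbol, 30 ε)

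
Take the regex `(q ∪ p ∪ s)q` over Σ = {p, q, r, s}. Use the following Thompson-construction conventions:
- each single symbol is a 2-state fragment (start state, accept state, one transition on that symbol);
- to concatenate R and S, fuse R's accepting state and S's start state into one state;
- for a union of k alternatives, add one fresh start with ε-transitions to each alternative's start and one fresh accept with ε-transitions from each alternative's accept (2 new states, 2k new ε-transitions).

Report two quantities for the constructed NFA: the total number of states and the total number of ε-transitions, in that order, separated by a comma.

9, 6

Bottom-up over the parse tree:
Each of the 4 symbol leaves contributes 2 states and 0 ε-transitions.
  q ∪ p ∪ s : 8 states, 6 ε-transitions
  (q ∪ p ∪ s)q : 9 states, 6 ε-transitions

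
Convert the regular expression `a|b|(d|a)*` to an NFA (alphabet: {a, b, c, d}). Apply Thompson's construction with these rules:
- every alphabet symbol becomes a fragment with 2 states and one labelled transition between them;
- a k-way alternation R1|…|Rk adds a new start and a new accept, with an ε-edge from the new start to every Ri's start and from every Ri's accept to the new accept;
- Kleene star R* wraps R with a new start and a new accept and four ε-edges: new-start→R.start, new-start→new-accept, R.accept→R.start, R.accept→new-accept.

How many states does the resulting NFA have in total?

Bottom-up over the parse tree:
Each of the 4 symbol leaves contributes a 2-state fragment.
  d|a = 6 states
  (d|a)* = 8 states
  a|b|(d|a)* = 14 states

14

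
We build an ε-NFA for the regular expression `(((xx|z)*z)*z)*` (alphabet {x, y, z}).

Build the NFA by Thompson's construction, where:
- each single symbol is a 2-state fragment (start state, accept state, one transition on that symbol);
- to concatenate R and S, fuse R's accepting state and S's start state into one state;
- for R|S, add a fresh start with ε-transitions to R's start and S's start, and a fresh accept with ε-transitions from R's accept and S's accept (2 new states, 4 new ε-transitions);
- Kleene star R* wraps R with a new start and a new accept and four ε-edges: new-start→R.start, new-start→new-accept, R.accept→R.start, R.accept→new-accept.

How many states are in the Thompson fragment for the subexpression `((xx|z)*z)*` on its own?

12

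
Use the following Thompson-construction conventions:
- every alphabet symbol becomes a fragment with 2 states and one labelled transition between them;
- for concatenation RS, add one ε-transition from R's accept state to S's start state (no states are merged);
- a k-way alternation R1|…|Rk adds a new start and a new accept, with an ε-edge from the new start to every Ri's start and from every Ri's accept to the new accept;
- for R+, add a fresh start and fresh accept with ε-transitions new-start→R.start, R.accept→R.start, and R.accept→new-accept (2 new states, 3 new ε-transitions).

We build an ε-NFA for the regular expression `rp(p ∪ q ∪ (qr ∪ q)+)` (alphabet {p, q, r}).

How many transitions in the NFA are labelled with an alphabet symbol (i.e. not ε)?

7

Building bottom-up:
Each of the 7 symbol leaves contributes exactly 1 symbol transition.
  qr = 2 symbol transitions
  qr ∪ q = 3 symbol transitions
  (qr ∪ q)+ = 3 symbol transitions
  p ∪ q ∪ (qr ∪ q)+ = 5 symbol transitions
  rp(p ∪ q ∪ (qr ∪ q)+) = 7 symbol transitions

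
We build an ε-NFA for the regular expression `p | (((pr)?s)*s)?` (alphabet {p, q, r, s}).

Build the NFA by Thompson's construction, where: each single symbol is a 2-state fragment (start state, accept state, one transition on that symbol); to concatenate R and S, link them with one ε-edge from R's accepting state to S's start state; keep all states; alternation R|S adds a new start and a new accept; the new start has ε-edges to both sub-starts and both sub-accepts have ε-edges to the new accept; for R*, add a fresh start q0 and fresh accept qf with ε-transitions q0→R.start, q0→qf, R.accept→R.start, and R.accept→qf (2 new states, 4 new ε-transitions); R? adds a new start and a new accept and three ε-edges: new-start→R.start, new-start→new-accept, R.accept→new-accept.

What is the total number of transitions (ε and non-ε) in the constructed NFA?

Building bottom-up:
Each of the 5 symbol leaves contributes 1 transition (1 symbol, 0 ε).
  pr → 3 transitions (2 symbol, 1 ε)
  (pr)? → 6 transitions (2 symbol, 4 ε)
  (pr)?s → 8 transitions (3 symbol, 5 ε)
  ((pr)?s)* → 12 transitions (3 symbol, 9 ε)
  ((pr)?s)*s → 14 transitions (4 symbol, 10 ε)
  (((pr)?s)*s)? → 17 transitions (4 symbol, 13 ε)
  p | (((pr)?s)*s)? → 22 transitions (5 symbol, 17 ε)

22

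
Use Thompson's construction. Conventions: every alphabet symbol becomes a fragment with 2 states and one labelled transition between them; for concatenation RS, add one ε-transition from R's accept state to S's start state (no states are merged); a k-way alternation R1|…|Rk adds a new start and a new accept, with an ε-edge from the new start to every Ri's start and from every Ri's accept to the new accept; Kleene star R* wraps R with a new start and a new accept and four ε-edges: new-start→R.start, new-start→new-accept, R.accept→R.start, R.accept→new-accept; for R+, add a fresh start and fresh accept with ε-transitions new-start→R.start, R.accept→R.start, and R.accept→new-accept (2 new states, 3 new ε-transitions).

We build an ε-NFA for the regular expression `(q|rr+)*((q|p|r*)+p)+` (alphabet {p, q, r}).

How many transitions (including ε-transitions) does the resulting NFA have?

37

By structural recursion:
Each of the 7 symbol leaves contributes 1 transition (1 symbol, 0 ε).
  r+ = 4 transitions (1 symbol, 3 ε)
  rr+ = 6 transitions (2 symbol, 4 ε)
  q|rr+ = 11 transitions (3 symbol, 8 ε)
  (q|rr+)* = 15 transitions (3 symbol, 12 ε)
  r* = 5 transitions (1 symbol, 4 ε)
  q|p|r* = 13 transitions (3 symbol, 10 ε)
  (q|p|r*)+ = 16 transitions (3 symbol, 13 ε)
  (q|p|r*)+p = 18 transitions (4 symbol, 14 ε)
  ((q|p|r*)+p)+ = 21 transitions (4 symbol, 17 ε)
  (q|rr+)*((q|p|r*)+p)+ = 37 transitions (7 symbol, 30 ε)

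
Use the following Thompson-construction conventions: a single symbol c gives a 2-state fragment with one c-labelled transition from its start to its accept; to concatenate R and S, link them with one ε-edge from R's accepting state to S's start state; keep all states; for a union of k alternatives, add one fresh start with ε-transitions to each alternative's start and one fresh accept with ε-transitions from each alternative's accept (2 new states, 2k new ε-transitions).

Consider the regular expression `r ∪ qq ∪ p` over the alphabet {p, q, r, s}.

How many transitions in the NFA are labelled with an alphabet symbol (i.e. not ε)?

4

Bottom-up over the parse tree:
Each of the 4 symbol leaves contributes exactly 1 symbol transition.
  qq : 2 symbol transitions
  r ∪ qq ∪ p : 4 symbol transitions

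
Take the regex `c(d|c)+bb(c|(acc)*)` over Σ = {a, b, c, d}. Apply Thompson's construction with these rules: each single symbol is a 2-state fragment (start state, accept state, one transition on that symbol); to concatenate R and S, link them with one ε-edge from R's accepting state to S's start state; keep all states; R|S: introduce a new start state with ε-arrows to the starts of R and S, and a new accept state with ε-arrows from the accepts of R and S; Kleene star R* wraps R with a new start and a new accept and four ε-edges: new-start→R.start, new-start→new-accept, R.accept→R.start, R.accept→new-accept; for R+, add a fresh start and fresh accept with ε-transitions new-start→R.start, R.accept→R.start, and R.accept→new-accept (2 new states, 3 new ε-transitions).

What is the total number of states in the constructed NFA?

Recursing over subexpressions:
Each of the 9 symbol leaves contributes a 2-state fragment.
  d|c → 6 states
  (d|c)+ → 8 states
  acc → 6 states
  (acc)* → 8 states
  c|(acc)* → 12 states
  c(d|c)+bb(c|(acc)*) → 26 states

26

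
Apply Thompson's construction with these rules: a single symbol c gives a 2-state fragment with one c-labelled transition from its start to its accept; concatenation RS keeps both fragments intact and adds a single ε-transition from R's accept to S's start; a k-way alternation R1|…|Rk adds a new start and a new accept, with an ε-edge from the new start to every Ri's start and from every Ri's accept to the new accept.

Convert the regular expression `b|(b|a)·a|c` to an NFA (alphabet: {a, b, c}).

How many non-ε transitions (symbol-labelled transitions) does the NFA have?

Building bottom-up:
Each of the 5 symbol leaves contributes exactly 1 symbol transition.
  b|a — 2 symbol transitions
  (b|a)·a — 3 symbol transitions
  b|(b|a)·a|c — 5 symbol transitions

5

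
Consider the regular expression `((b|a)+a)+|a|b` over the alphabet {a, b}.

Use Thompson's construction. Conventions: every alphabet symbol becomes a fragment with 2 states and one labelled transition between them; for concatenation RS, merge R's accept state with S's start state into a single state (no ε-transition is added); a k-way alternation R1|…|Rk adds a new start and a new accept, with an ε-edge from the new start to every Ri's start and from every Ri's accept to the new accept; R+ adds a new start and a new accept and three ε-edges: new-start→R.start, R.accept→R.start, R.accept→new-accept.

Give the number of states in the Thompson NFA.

Bottom-up over the parse tree:
Each of the 5 symbol leaves contributes a 2-state fragment.
  b|a → 6 states
  (b|a)+ → 8 states
  (b|a)+a → 9 states
  ((b|a)+a)+ → 11 states
  ((b|a)+a)+|a|b → 17 states

17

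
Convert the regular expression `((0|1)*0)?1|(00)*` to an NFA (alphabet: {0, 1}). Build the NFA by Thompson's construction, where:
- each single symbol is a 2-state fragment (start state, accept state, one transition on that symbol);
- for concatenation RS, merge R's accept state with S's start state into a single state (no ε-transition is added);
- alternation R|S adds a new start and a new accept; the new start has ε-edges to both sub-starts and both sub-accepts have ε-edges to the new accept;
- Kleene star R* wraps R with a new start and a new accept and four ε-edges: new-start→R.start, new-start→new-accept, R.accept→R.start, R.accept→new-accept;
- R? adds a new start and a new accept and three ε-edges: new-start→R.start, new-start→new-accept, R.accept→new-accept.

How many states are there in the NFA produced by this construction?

Per subexpression:
Each of the 6 symbol leaves contributes a 2-state fragment.
  0|1 = 6 states
  (0|1)* = 8 states
  (0|1)*0 = 9 states
  ((0|1)*0)? = 11 states
  ((0|1)*0)?1 = 12 states
  00 = 3 states
  (00)* = 5 states
  ((0|1)*0)?1|(00)* = 19 states

19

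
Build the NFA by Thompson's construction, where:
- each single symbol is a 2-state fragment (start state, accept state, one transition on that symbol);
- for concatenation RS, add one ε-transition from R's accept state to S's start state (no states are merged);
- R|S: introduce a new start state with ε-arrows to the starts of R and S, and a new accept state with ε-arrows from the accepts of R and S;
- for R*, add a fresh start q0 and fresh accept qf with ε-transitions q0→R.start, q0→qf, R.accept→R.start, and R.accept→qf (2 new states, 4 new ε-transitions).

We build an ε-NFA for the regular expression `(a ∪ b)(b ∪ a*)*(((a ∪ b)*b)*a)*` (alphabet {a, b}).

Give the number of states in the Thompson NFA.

Bottom-up over the parse tree:
Each of the 8 symbol leaves contributes a 2-state fragment.
  a ∪ b : 6 states
  a* : 4 states
  b ∪ a* : 8 states
  (b ∪ a*)* : 10 states
  a ∪ b : 6 states
  (a ∪ b)* : 8 states
  (a ∪ b)*b : 10 states
  ((a ∪ b)*b)* : 12 states
  ((a ∪ b)*b)*a : 14 states
  (((a ∪ b)*b)*a)* : 16 states
  (a ∪ b)(b ∪ a*)*(((a ∪ b)*b)*a)* : 32 states

32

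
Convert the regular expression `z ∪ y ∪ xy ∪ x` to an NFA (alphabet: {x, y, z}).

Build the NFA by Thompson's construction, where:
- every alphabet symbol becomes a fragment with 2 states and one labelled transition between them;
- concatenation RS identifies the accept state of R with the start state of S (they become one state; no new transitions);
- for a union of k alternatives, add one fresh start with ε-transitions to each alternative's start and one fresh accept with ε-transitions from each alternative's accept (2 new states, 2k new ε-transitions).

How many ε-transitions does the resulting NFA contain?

8

Per subexpression:
Each of the 5 symbol leaves contributes 0 ε-transitions.
  xy → 0 ε-transitions
  z ∪ y ∪ xy ∪ x → 8 ε-transitions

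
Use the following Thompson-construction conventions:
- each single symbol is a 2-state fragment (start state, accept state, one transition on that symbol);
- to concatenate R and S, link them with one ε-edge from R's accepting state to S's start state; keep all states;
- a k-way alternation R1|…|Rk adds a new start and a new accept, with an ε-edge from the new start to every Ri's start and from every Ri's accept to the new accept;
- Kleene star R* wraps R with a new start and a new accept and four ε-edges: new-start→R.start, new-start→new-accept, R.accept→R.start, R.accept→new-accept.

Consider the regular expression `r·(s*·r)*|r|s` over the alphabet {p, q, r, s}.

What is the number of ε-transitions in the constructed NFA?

16

Bottom-up over the parse tree:
Each of the 5 symbol leaves contributes 0 ε-transitions.
  s* : 4 ε-transitions
  s*·r : 5 ε-transitions
  (s*·r)* : 9 ε-transitions
  r·(s*·r)* : 10 ε-transitions
  r·(s*·r)*|r|s : 16 ε-transitions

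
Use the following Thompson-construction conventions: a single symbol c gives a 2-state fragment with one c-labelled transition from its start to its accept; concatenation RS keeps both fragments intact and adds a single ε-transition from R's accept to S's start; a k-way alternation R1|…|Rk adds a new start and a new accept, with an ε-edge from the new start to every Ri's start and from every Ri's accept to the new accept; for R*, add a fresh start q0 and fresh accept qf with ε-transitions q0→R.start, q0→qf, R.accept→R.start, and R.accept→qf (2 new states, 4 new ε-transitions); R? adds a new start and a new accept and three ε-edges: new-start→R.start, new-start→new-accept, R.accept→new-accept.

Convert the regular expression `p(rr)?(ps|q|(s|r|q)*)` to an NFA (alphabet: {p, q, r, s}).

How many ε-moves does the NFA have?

23

Recursing over subexpressions:
Each of the 9 symbol leaves contributes 0 ε-transitions.
  rr = 1 ε-transition
  (rr)? = 4 ε-transitions
  ps = 1 ε-transition
  s|r|q = 6 ε-transitions
  (s|r|q)* = 10 ε-transitions
  ps|q|(s|r|q)* = 17 ε-transitions
  p(rr)?(ps|q|(s|r|q)*) = 23 ε-transitions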